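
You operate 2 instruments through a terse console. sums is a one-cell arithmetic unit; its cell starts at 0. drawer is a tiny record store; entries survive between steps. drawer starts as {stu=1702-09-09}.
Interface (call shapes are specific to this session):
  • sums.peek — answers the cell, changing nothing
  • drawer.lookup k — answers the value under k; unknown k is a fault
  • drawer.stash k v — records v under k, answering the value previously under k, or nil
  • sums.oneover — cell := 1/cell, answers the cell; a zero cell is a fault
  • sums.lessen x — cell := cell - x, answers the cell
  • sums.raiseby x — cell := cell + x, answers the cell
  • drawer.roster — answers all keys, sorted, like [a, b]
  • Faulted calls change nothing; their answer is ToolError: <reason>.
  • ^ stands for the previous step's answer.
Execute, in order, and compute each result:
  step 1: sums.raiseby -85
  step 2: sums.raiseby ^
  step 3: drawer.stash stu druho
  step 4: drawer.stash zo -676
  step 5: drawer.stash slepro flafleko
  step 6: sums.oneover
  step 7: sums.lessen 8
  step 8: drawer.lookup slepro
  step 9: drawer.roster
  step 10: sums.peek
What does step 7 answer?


Answer: -1361/170

Derivation:
Calling raiseby passing -85, → -85.
Invoking raiseby passing ^, yielding -170.
I run stash passing stu, druho, which returns 1702-09-09.
I use stash passing zo, -676, yielding nil.
Calling stash passing slepro, flafleko, → nil.
Then oneover: -1/170.
I invoke lessen passing 8, → -1361/170.
I call lookup passing slepro, giving flafleko.
Using roster, giving [slepro, stu, zo].
I run peek, and observe -1361/170.


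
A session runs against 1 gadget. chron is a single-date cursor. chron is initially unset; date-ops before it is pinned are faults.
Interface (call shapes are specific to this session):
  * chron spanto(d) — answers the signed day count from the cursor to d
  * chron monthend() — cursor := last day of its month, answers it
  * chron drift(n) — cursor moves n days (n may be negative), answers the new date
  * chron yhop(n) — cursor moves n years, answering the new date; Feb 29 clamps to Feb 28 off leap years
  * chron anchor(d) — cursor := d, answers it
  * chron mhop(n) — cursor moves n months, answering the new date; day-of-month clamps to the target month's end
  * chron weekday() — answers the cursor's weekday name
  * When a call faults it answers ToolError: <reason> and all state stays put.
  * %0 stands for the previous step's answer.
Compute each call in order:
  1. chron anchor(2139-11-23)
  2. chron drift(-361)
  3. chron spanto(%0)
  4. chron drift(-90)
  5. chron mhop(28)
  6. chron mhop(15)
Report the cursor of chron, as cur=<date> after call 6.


Answer: cur=2142-03-29

Derivation:
! chron anchor(d='2139-11-23') => 2139-11-23
! chron drift(n='-361') => 2138-11-27
! chron spanto(d='%0') => 0
! chron drift(n='-90') => 2138-08-29
! chron mhop(n='28') => 2140-12-29
! chron mhop(n='15') => 2142-03-29


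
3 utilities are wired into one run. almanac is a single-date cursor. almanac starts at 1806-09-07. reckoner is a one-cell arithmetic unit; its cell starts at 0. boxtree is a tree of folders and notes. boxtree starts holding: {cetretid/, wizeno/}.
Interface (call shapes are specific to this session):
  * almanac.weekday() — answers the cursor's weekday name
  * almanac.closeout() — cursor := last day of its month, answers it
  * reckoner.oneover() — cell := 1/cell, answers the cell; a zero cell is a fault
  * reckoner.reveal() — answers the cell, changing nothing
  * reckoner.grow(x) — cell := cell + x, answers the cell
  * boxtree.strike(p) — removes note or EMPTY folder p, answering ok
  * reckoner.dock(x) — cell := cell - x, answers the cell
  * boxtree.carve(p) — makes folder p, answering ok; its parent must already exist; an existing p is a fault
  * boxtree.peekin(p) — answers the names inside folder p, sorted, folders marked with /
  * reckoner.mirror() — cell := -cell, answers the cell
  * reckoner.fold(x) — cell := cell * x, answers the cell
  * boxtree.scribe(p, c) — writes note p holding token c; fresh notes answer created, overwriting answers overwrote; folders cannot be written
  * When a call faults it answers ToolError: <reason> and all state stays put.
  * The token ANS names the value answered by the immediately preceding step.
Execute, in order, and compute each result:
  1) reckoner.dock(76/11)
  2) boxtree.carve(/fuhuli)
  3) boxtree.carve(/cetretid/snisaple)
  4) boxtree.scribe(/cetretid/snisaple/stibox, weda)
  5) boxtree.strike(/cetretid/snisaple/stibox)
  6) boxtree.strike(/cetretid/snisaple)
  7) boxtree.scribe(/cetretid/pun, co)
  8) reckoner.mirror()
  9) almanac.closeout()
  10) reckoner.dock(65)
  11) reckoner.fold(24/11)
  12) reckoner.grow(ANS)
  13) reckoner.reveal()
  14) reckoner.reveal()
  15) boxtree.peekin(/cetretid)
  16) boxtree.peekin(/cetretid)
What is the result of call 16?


Answer: [pun]

Derivation:
→ reckoner.dock(x='76/11')
← -76/11
→ boxtree.carve(p='/fuhuli')
← ok
→ boxtree.carve(p='/cetretid/snisaple')
← ok
→ boxtree.scribe(p='/cetretid/snisaple/stibox', c='weda')
← created
→ boxtree.strike(p='/cetretid/snisaple/stibox')
← ok
→ boxtree.strike(p='/cetretid/snisaple')
← ok
→ boxtree.scribe(p='/cetretid/pun', c='co')
← created
→ reckoner.mirror()
← 76/11
→ almanac.closeout()
← 1806-09-30
→ reckoner.dock(x='65')
← -639/11
→ reckoner.fold(x='24/11')
← -15336/121
→ reckoner.grow(x='ANS')
← -30672/121
→ reckoner.reveal()
← -30672/121
→ reckoner.reveal()
← -30672/121
→ boxtree.peekin(p='/cetretid')
← [pun]
→ boxtree.peekin(p='/cetretid')
← [pun]


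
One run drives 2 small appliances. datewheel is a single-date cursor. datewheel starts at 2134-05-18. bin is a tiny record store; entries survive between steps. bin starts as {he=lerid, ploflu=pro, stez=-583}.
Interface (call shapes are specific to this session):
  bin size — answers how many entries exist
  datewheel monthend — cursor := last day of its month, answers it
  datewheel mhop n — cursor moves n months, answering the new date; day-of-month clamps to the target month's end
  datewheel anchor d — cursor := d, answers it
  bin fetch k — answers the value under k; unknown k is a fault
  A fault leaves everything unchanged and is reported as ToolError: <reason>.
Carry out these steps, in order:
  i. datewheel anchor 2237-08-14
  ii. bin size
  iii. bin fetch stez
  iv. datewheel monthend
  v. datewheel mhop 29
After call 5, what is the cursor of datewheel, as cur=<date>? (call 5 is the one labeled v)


Answer: cur=2240-01-31

Derivation:
·→ datewheel anchor(2237-08-14)
·← 2237-08-14
·→ bin size()
·← 3
·→ bin fetch(stez)
·← -583
·→ datewheel monthend()
·← 2237-08-31
·→ datewheel mhop(29)
·← 2240-01-31


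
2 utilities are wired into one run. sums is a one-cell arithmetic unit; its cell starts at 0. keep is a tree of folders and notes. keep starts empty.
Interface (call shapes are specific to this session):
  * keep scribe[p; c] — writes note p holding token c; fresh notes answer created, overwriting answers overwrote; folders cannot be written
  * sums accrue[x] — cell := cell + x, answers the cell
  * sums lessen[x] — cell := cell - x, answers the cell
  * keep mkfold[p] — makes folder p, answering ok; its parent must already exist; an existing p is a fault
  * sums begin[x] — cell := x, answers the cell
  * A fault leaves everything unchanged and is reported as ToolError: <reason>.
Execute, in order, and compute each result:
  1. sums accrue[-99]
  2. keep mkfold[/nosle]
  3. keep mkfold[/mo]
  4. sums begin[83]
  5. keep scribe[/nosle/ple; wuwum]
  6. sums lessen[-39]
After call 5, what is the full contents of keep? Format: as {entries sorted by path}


Answer: {mo/, nosle/, nosle/ple=wuwum}

Derivation:
Now I run sums accrue with x: -99, and see -99.
Then keep mkfold with p: /nosle, and observe ok.
Calling keep mkfold with p: /mo, which returns ok.
Next I call sums begin with x: 83, and see 83.
Now I run keep scribe with p: /nosle/ple, c: wuwum, — result: created.
Calling sums lessen with x: -39: 122.


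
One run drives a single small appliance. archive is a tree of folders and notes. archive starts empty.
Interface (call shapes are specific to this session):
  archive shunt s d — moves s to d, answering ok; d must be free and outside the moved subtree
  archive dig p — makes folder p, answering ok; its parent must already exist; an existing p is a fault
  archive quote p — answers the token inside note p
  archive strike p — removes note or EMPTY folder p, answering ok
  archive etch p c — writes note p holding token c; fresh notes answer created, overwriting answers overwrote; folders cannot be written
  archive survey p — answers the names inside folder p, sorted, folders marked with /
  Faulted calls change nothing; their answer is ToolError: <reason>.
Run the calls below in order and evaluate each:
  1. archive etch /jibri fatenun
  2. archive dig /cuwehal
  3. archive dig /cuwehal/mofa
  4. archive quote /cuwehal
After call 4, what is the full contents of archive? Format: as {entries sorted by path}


! archive etch(p='/jibri', c='fatenun') : created
! archive dig(p='/cuwehal') : ok
! archive dig(p='/cuwehal/mofa') : ok
! archive quote(p='/cuwehal') : ToolError: is a directory

Answer: {cuwehal/, cuwehal/mofa/, jibri=fatenun}


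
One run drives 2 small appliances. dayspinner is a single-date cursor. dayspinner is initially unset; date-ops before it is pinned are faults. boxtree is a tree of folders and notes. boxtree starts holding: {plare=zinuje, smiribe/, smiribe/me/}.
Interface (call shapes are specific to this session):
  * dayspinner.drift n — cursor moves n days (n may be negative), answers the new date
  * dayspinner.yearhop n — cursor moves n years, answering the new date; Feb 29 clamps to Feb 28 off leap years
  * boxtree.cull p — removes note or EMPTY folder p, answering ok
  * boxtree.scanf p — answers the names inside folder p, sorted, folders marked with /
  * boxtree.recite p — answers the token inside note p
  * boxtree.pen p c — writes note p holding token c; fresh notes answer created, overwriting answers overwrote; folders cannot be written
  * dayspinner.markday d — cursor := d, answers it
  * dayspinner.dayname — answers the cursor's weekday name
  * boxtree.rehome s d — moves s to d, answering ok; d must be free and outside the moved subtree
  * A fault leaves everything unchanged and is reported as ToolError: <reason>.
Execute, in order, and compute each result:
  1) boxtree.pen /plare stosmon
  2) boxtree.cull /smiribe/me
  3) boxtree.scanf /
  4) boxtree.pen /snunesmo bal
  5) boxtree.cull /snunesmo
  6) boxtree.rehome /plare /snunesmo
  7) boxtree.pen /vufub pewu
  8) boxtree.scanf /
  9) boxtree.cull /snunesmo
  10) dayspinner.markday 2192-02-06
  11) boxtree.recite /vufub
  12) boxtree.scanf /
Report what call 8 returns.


Answer: [smiribe/, snunesmo, vufub]

Derivation:
# 1. pen(/plare, stosmon) => overwrote
# 2. cull(/smiribe/me) => ok
# 3. scanf(/) => [plare, smiribe/]
# 4. pen(/snunesmo, bal) => created
# 5. cull(/snunesmo) => ok
# 6. rehome(/plare, /snunesmo) => ok
# 7. pen(/vufub, pewu) => created
# 8. scanf(/) => [smiribe/, snunesmo, vufub]
# 9. cull(/snunesmo) => ok
# 10. markday(2192-02-06) => 2192-02-06
# 11. recite(/vufub) => pewu
# 12. scanf(/) => [smiribe/, vufub]


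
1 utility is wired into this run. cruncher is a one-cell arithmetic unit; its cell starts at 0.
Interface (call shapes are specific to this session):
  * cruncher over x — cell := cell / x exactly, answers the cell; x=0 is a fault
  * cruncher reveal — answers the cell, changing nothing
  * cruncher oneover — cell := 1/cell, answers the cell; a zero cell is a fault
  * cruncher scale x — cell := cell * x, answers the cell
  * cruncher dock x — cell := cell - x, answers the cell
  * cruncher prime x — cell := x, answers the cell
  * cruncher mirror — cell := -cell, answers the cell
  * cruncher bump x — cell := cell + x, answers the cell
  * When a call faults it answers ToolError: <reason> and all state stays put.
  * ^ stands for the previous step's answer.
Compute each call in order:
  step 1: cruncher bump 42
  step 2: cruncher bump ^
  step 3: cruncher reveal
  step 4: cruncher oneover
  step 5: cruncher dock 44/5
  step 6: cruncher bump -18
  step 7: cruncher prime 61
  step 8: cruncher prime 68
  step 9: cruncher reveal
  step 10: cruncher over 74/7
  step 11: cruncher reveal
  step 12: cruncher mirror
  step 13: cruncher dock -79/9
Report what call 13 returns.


I invoke cruncher bump on x: 42, and get 42.
I call cruncher bump on x: ^, which returns 84.
Calling cruncher reveal, and see 84.
I use cruncher oneover, yielding 1/84.
Using cruncher dock on x: 44/5, → -3691/420.
I invoke cruncher bump on x: -18, — result: -11251/420.
Using cruncher prime on x: 61, yielding 61.
Next I call cruncher prime on x: 68: 68.
I invoke cruncher reveal, and see 68.
Then cruncher over on x: 74/7, which returns 238/37.
Now I run cruncher reveal(), and see 238/37.
I try cruncher mirror(): -238/37.
I call cruncher dock on x: -79/9, yielding 781/333.

Answer: 781/333


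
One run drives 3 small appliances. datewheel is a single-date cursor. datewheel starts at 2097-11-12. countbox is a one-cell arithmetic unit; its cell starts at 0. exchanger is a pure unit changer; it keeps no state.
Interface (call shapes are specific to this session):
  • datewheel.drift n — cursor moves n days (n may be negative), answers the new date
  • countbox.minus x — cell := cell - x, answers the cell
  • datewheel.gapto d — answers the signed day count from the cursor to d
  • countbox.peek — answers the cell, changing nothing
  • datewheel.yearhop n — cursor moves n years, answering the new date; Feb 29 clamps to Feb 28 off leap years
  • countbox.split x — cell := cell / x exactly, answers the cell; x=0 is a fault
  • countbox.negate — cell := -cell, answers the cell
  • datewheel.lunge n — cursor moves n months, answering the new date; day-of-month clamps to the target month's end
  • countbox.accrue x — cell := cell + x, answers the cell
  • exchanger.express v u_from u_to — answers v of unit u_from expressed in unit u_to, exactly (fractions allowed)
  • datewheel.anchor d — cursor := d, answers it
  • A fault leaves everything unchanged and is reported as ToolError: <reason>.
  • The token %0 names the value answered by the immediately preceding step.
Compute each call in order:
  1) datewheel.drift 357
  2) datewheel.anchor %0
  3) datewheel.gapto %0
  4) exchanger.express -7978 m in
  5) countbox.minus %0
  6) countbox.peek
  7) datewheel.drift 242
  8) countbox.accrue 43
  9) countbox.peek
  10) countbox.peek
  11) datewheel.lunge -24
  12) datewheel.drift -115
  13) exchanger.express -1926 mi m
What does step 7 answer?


Answer: 2099-07-04

Derivation:
→ datewheel.drift(n: 357)
← 2098-11-04
→ datewheel.anchor(d: %0)
← 2098-11-04
→ datewheel.gapto(d: %0)
← 0
→ exchanger.express(v: -7978, u_from: m, u_to: in)
← -39890000/127
→ countbox.minus(x: %0)
← 39890000/127
→ countbox.peek()
← 39890000/127
→ datewheel.drift(n: 242)
← 2099-07-04
→ countbox.accrue(x: 43)
← 39895461/127
→ countbox.peek()
← 39895461/127
→ countbox.peek()
← 39895461/127
→ datewheel.lunge(n: -24)
← 2097-07-04
→ datewheel.drift(n: -115)
← 2097-03-11
→ exchanger.express(v: -1926, u_from: mi, u_to: m)
← -387449568/125


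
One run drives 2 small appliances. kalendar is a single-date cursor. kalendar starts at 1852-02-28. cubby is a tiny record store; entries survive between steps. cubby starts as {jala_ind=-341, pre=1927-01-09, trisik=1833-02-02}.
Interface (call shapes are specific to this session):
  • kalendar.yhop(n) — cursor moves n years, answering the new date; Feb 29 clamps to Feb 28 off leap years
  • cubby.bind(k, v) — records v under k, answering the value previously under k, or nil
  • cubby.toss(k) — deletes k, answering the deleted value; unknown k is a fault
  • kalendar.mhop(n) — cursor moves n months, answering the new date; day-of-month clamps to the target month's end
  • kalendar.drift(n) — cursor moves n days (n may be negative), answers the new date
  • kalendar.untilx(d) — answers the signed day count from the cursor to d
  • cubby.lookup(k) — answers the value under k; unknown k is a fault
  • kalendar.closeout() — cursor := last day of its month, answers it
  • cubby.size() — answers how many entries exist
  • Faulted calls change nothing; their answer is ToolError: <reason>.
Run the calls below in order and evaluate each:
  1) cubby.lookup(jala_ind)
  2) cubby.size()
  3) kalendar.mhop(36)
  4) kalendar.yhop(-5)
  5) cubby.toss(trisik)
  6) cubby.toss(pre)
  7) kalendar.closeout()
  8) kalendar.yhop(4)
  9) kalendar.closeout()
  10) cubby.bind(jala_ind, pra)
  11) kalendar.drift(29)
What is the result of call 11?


% 1. lookup(k='jala_ind') == -341
% 2. size() == 3
% 3. mhop(n='36') == 1855-02-28
% 4. yhop(n='-5') == 1850-02-28
% 5. toss(k='trisik') == 1833-02-02
% 6. toss(k='pre') == 1927-01-09
% 7. closeout() == 1850-02-28
% 8. yhop(n='4') == 1854-02-28
% 9. closeout() == 1854-02-28
% 10. bind(k='jala_ind', v='pra') == -341
% 11. drift(n='29') == 1854-03-29

Answer: 1854-03-29


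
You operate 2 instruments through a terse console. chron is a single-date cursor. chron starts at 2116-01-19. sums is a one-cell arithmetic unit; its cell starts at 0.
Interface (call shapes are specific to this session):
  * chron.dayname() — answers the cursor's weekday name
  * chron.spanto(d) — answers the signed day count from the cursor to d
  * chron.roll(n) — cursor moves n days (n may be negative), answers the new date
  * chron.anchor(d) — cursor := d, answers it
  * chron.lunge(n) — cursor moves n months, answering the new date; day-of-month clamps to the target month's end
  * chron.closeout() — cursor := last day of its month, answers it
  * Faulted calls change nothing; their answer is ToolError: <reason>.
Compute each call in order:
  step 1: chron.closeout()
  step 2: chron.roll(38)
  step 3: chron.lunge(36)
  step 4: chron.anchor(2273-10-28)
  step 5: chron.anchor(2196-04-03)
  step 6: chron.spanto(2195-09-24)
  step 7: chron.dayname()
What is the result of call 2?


~$ chron.closeout
  2116-01-31
~$ chron.roll n: 38
  2116-03-09
~$ chron.lunge n: 36
  2119-03-09
~$ chron.anchor d: 2273-10-28
  2273-10-28
~$ chron.anchor d: 2196-04-03
  2196-04-03
~$ chron.spanto d: 2195-09-24
  -192
~$ chron.dayname
  Sunday

Answer: 2116-03-09


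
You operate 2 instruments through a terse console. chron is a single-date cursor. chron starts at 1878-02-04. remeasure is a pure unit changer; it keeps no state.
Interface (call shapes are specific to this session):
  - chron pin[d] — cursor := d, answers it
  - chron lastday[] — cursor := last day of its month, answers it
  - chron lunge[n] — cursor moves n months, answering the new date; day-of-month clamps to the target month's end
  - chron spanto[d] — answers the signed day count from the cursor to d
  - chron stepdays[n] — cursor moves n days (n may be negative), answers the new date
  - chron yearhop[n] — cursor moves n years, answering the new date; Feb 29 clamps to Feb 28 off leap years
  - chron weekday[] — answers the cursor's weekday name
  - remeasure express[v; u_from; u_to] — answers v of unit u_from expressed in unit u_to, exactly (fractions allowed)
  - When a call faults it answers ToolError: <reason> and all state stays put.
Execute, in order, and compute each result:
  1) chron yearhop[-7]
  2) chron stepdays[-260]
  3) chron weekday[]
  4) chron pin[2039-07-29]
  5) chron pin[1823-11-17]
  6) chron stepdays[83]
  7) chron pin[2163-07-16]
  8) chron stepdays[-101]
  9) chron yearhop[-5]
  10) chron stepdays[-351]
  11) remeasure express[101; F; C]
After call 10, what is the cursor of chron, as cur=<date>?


Next I call chron yearhop with -7, — result: 1871-02-04.
I try chron stepdays with -260, — result: 1870-05-20.
I call chron weekday(), and observe Friday.
I invoke chron pin with 2039-07-29, and get 2039-07-29.
I run chron pin with 1823-11-17: 1823-11-17.
I try chron stepdays with 83, and see 1824-02-08.
I run chron pin with 2163-07-16, yielding 2163-07-16.
Calling chron stepdays with -101: 2163-04-06.
I use chron yearhop with -5, and get 2158-04-06.
Then chron stepdays with -351, and get 2157-04-20.
I call remeasure express with 101, F, C, giving 115/3.

Answer: cur=2157-04-20


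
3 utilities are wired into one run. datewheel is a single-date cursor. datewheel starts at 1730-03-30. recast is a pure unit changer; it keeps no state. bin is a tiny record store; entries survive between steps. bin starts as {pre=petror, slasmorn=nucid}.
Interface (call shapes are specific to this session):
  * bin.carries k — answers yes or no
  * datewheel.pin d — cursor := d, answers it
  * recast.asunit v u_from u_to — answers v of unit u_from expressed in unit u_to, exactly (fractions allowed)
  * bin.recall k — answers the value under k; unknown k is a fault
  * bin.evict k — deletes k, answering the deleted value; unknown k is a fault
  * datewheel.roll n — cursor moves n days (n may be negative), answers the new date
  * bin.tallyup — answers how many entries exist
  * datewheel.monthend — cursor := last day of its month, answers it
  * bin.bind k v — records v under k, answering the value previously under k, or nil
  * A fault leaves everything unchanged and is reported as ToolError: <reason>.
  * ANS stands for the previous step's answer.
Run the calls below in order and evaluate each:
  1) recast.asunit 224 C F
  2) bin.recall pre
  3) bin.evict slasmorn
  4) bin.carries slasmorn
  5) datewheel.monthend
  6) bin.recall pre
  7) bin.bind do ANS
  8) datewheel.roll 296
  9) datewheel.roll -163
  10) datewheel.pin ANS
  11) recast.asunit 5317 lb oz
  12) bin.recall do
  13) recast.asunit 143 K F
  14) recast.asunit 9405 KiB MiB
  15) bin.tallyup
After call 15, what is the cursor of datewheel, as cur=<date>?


Invoking asunit with v→224, u_from→C, u_to→F, — result: 2176/5.
I run recall with k→pre, and observe petror.
Invoking evict with k→slasmorn, — result: nucid.
I run carries with k→slasmorn, — result: no.
I use monthend(), → 1730-03-31.
Next I call recall with k→pre, which returns petror.
I call bind with k→do, v→ANS, yielding nil.
I run roll with n→296, → 1731-01-21.
Next I call roll with n→-163, → 1730-08-11.
I use pin with d→ANS, yielding 1730-08-11.
I use asunit with v→5317, u_from→lb, u_to→oz, → 85072.
Using recall with k→do, and get petror.
I invoke asunit with v→143, u_from→K, u_to→F, — result: -20227/100.
I try asunit with v→9405, u_from→KiB, u_to→MiB: 9405/1024.
Next I call tallyup, — result: 2.

Answer: cur=1730-08-11


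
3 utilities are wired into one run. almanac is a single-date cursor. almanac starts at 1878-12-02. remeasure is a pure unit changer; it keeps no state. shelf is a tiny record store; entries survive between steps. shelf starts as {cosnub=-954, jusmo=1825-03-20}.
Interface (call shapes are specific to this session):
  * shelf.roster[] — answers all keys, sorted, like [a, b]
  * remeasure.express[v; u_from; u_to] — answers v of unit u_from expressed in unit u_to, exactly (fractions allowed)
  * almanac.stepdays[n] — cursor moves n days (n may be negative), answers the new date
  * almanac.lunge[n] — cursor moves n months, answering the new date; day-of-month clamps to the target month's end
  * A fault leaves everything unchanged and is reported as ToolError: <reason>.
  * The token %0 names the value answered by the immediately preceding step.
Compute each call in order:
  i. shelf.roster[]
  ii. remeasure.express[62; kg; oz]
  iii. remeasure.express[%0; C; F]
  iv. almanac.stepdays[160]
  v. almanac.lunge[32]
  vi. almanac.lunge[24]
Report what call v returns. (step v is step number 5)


Answer: 1882-01-11

Derivation:
I try roster(): [cosnub, jusmo].
Now I run express using v→62, u_from→kg, u_to→oz, giving 99200000000/45359237.
Now I run express using v→%0, u_from→C, u_to→F, → 180011495584/45359237.
Next I call stepdays using n→160: 1879-05-11.
I use lunge using n→32, — result: 1882-01-11.
Using lunge using n→24: 1884-01-11.


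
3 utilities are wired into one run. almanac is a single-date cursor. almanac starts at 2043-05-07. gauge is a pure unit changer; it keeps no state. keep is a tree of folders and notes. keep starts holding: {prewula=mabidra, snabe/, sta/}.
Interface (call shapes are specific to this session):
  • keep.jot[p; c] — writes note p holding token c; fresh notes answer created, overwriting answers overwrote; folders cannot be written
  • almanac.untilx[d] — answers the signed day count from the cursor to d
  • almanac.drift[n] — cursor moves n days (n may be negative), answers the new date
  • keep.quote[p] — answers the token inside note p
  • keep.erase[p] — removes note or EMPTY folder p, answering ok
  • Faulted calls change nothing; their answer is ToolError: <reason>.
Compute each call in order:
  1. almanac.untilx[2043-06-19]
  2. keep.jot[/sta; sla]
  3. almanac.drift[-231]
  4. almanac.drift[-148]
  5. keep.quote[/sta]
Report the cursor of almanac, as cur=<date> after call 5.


Answer: cur=2042-04-23

Derivation:
→ almanac.untilx(2043-06-19)
← 43
→ keep.jot(/sta, sla)
← ToolError: is a directory
→ almanac.drift(-231)
← 2042-09-18
→ almanac.drift(-148)
← 2042-04-23
→ keep.quote(/sta)
← ToolError: is a directory


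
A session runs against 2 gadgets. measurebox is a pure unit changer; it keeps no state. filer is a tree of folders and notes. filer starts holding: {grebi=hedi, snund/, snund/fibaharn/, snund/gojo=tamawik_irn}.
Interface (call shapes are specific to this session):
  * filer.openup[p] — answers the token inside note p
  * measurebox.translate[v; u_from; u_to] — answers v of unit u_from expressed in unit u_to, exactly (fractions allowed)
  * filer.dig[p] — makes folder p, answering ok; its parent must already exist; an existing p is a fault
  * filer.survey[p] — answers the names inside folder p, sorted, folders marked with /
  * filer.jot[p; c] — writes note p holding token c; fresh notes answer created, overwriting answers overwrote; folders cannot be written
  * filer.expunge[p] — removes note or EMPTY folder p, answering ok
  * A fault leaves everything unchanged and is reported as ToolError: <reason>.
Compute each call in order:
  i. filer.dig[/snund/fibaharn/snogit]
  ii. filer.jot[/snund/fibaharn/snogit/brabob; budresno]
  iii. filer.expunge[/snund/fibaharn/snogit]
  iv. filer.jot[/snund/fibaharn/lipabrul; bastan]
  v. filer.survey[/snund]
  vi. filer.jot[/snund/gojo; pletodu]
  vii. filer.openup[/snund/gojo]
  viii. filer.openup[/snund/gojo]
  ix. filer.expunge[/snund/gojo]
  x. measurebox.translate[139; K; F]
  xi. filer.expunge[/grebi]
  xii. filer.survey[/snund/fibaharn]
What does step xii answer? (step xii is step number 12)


% filer.dig(p→/snund/fibaharn/snogit) == ok
% filer.jot(p→/snund/fibaharn/snogit/brabob, c→budresno) == created
% filer.expunge(p→/snund/fibaharn/snogit) == ToolError: not empty
% filer.jot(p→/snund/fibaharn/lipabrul, c→bastan) == created
% filer.survey(p→/snund) == [fibaharn/, gojo]
% filer.jot(p→/snund/gojo, c→pletodu) == overwrote
% filer.openup(p→/snund/gojo) == pletodu
% filer.openup(p→/snund/gojo) == pletodu
% filer.expunge(p→/snund/gojo) == ok
% measurebox.translate(v→139, u_from→K, u_to→F) == -20947/100
% filer.expunge(p→/grebi) == ok
% filer.survey(p→/snund/fibaharn) == [lipabrul, snogit/]

Answer: [lipabrul, snogit/]


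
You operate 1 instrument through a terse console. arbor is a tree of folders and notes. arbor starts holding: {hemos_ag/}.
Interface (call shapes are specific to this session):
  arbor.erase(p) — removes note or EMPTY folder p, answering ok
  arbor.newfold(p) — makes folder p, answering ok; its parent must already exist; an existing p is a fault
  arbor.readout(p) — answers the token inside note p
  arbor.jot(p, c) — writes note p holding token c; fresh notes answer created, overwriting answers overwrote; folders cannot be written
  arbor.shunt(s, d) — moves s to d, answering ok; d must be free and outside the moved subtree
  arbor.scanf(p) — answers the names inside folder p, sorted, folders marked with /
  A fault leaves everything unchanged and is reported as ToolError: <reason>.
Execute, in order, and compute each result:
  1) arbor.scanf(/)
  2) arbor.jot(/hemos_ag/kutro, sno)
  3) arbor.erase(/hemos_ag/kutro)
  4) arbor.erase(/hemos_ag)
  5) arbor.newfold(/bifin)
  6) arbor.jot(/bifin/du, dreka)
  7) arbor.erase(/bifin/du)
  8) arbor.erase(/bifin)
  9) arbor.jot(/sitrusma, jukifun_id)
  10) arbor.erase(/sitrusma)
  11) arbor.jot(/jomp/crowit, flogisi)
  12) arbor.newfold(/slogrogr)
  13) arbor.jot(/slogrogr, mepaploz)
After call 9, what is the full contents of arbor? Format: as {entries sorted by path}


! 1. arbor.scanf(p: /) ~> [hemos_ag/]
! 2. arbor.jot(p: /hemos_ag/kutro, c: sno) ~> created
! 3. arbor.erase(p: /hemos_ag/kutro) ~> ok
! 4. arbor.erase(p: /hemos_ag) ~> ok
! 5. arbor.newfold(p: /bifin) ~> ok
! 6. arbor.jot(p: /bifin/du, c: dreka) ~> created
! 7. arbor.erase(p: /bifin/du) ~> ok
! 8. arbor.erase(p: /bifin) ~> ok
! 9. arbor.jot(p: /sitrusma, c: jukifun_id) ~> created
! 10. arbor.erase(p: /sitrusma) ~> ok
! 11. arbor.jot(p: /jomp/crowit, c: flogisi) ~> ToolError: no parent
! 12. arbor.newfold(p: /slogrogr) ~> ok
! 13. arbor.jot(p: /slogrogr, c: mepaploz) ~> ToolError: is a directory

Answer: {sitrusma=jukifun_id}


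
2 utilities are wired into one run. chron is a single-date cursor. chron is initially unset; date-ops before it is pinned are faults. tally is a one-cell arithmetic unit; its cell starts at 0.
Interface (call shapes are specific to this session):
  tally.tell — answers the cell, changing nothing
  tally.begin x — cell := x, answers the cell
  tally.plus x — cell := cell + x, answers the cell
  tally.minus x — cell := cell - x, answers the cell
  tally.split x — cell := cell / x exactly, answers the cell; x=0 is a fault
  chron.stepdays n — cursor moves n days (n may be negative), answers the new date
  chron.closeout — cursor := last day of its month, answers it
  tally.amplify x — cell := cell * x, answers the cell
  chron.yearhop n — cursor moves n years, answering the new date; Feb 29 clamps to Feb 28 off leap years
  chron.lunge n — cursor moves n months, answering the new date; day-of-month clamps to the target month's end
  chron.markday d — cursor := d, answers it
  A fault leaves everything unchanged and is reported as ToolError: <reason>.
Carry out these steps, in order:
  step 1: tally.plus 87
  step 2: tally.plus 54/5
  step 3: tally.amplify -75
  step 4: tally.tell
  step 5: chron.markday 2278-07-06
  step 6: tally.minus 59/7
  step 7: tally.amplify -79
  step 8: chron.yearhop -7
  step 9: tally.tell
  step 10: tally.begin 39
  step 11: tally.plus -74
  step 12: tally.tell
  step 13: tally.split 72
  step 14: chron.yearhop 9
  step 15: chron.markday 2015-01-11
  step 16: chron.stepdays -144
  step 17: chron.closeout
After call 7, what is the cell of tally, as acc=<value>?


Answer: acc=4060916/7

Derivation:
·→ tally.plus(87)
·← 87
·→ tally.plus(54/5)
·← 489/5
·→ tally.amplify(-75)
·← -7335
·→ tally.tell()
·← -7335
·→ chron.markday(2278-07-06)
·← 2278-07-06
·→ tally.minus(59/7)
·← -51404/7
·→ tally.amplify(-79)
·← 4060916/7
·→ chron.yearhop(-7)
·← 2271-07-06
·→ tally.tell()
·← 4060916/7
·→ tally.begin(39)
·← 39
·→ tally.plus(-74)
·← -35
·→ tally.tell()
·← -35
·→ tally.split(72)
·← -35/72
·→ chron.yearhop(9)
·← 2280-07-06
·→ chron.markday(2015-01-11)
·← 2015-01-11
·→ chron.stepdays(-144)
·← 2014-08-20
·→ chron.closeout()
·← 2014-08-31


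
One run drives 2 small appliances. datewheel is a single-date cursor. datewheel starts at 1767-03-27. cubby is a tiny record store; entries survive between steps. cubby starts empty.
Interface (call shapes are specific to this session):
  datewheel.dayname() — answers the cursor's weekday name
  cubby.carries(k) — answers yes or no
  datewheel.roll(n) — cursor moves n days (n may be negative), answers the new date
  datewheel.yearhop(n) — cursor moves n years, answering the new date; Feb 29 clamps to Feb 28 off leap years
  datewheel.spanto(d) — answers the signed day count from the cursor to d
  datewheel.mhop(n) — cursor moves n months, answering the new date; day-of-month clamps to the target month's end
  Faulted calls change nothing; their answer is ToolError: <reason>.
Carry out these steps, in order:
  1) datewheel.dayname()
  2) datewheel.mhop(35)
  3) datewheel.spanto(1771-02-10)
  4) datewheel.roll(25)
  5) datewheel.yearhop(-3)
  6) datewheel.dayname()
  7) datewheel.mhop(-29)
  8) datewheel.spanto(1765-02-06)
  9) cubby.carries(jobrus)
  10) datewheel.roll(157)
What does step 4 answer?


-> datewheel.dayname()
<- Friday
-> datewheel.mhop(n='35')
<- 1770-02-27
-> datewheel.spanto(d='1771-02-10')
<- 348
-> datewheel.roll(n='25')
<- 1770-03-24
-> datewheel.yearhop(n='-3')
<- 1767-03-24
-> datewheel.dayname()
<- Tuesday
-> datewheel.mhop(n='-29')
<- 1764-10-24
-> datewheel.spanto(d='1765-02-06')
<- 105
-> cubby.carries(k='jobrus')
<- no
-> datewheel.roll(n='157')
<- 1765-03-30

Answer: 1770-03-24


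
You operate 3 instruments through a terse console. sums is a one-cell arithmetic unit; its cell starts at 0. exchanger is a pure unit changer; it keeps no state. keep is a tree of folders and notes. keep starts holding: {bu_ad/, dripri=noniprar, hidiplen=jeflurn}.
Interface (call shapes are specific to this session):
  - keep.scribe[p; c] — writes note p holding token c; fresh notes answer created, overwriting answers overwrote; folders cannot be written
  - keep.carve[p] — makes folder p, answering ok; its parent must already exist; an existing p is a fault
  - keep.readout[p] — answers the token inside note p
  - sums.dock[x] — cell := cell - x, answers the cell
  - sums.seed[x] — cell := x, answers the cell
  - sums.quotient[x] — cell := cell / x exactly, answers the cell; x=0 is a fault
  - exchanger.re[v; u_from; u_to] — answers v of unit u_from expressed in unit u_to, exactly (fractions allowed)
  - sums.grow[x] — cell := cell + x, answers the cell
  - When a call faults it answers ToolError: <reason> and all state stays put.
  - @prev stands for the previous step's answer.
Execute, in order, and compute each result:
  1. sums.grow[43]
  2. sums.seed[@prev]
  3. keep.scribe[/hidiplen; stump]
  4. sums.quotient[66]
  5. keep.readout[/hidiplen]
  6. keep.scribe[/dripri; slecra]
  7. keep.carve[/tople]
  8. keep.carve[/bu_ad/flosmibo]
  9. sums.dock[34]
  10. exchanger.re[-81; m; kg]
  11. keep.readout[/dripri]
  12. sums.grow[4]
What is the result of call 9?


Act: sums.grow[x: 43]
Obs: 43
Act: sums.seed[x: @prev]
Obs: 43
Act: keep.scribe[p: /hidiplen; c: stump]
Obs: overwrote
Act: sums.quotient[x: 66]
Obs: 43/66
Act: keep.readout[p: /hidiplen]
Obs: stump
Act: keep.scribe[p: /dripri; c: slecra]
Obs: overwrote
Act: keep.carve[p: /tople]
Obs: ok
Act: keep.carve[p: /bu_ad/flosmibo]
Obs: ok
Act: sums.dock[x: 34]
Obs: -2201/66
Act: exchanger.re[v: -81; u_from: m; u_to: kg]
Obs: ToolError: incompatible units
Act: keep.readout[p: /dripri]
Obs: slecra
Act: sums.grow[x: 4]
Obs: -1937/66

Answer: -2201/66


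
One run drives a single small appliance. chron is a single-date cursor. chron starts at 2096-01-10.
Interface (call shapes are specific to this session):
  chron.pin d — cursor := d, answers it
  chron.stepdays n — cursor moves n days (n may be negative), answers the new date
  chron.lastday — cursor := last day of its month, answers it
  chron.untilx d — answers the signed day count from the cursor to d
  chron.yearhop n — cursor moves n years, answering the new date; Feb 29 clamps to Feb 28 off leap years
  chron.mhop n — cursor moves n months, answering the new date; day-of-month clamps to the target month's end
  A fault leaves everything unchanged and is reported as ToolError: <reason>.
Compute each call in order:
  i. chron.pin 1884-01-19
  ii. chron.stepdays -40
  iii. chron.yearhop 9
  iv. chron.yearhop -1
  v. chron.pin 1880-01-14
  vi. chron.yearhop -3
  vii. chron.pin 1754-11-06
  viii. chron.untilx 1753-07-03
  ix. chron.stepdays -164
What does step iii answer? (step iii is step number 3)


# pin(d=1884-01-19) ~> 1884-01-19
# stepdays(n=-40) ~> 1883-12-10
# yearhop(n=9) ~> 1892-12-10
# yearhop(n=-1) ~> 1891-12-10
# pin(d=1880-01-14) ~> 1880-01-14
# yearhop(n=-3) ~> 1877-01-14
# pin(d=1754-11-06) ~> 1754-11-06
# untilx(d=1753-07-03) ~> -491
# stepdays(n=-164) ~> 1754-05-26

Answer: 1892-12-10


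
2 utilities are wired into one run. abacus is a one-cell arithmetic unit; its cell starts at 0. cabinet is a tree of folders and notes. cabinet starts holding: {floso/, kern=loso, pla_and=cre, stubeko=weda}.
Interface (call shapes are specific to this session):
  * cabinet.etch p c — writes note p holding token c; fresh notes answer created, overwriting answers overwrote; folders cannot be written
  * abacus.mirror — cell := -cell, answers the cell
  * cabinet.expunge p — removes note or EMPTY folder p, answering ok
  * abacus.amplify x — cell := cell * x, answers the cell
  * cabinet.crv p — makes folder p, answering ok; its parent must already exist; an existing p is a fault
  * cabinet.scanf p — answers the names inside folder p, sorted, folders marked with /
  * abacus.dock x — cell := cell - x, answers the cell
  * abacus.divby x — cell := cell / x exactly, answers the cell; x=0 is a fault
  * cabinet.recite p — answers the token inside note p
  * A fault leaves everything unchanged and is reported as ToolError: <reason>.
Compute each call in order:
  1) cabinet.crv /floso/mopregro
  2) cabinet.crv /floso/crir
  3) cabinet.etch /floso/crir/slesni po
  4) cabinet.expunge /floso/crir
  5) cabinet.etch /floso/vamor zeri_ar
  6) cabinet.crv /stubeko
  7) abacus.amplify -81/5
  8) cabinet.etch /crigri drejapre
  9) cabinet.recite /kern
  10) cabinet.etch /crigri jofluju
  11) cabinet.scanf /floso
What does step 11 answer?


-- 1. cabinet.crv(p=/floso/mopregro) : ok
-- 2. cabinet.crv(p=/floso/crir) : ok
-- 3. cabinet.etch(p=/floso/crir/slesni, c=po) : created
-- 4. cabinet.expunge(p=/floso/crir) : ToolError: not empty
-- 5. cabinet.etch(p=/floso/vamor, c=zeri_ar) : created
-- 6. cabinet.crv(p=/stubeko) : ToolError: exists
-- 7. abacus.amplify(x=-81/5) : 0
-- 8. cabinet.etch(p=/crigri, c=drejapre) : created
-- 9. cabinet.recite(p=/kern) : loso
-- 10. cabinet.etch(p=/crigri, c=jofluju) : overwrote
-- 11. cabinet.scanf(p=/floso) : [crir/, mopregro/, vamor]

Answer: [crir/, mopregro/, vamor]


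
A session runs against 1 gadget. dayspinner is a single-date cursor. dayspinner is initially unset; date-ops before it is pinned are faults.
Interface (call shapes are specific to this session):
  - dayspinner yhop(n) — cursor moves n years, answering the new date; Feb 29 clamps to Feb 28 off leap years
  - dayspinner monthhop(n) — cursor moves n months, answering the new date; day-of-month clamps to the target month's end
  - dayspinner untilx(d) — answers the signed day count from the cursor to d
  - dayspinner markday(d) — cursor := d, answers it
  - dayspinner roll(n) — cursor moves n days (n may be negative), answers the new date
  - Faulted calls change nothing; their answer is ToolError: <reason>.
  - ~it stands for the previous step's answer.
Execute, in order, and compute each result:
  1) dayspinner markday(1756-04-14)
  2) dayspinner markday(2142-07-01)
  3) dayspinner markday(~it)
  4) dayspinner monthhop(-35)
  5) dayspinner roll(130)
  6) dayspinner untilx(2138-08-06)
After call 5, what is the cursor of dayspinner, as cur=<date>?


→ dayspinner markday(d='1756-04-14')
← 1756-04-14
→ dayspinner markday(d='2142-07-01')
← 2142-07-01
→ dayspinner markday(d='~it')
← 2142-07-01
→ dayspinner monthhop(n='-35')
← 2139-08-01
→ dayspinner roll(n='130')
← 2139-12-09
→ dayspinner untilx(d='2138-08-06')
← -490

Answer: cur=2139-12-09
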